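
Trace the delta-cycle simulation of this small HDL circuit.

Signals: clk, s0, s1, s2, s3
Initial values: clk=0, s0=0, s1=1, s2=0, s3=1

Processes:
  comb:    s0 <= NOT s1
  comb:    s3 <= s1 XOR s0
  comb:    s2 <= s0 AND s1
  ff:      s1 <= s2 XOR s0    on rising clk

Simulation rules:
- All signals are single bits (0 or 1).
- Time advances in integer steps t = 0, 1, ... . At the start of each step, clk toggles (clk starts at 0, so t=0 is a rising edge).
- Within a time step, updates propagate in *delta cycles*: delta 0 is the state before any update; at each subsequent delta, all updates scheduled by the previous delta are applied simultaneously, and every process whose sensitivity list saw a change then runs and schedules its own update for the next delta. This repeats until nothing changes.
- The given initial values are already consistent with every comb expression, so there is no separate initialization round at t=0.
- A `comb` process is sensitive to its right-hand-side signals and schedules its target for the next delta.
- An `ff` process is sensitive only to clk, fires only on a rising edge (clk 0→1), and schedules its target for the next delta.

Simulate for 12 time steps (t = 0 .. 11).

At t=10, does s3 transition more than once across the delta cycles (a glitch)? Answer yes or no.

yes

t0.Δ0 s2=0 s1=1 s3=1 s0=0 clk=0
t0.Δ1 s2=0 s1=1 s3=1 s0=0 clk=1
t0.Δ2 s2=0 s1=0 s3=1 s0=0 clk=1
t0.Δ3 s2=0 s1=0 s3=0 s0=1 clk=1
t0.Δ4 s2=0 s1=0 s3=1 s0=1 clk=1
t1.Δ0 s2=0 s1=0 s3=1 s0=1 clk=1
t1.Δ1 s2=0 s1=0 s3=1 s0=1 clk=0
t2.Δ0 s2=0 s1=0 s3=1 s0=1 clk=0
t2.Δ1 s2=0 s1=0 s3=1 s0=1 clk=1
t2.Δ2 s2=0 s1=1 s3=1 s0=1 clk=1
t2.Δ3 s2=1 s1=1 s3=0 s0=0 clk=1
t2.Δ4 s2=0 s1=1 s3=1 s0=0 clk=1
t3.Δ0 s2=0 s1=1 s3=1 s0=0 clk=1
t3.Δ1 s2=0 s1=1 s3=1 s0=0 clk=0
t4.Δ0 s2=0 s1=1 s3=1 s0=0 clk=0
t4.Δ1 s2=0 s1=1 s3=1 s0=0 clk=1
t4.Δ2 s2=0 s1=0 s3=1 s0=0 clk=1
t4.Δ3 s2=0 s1=0 s3=0 s0=1 clk=1
t4.Δ4 s2=0 s1=0 s3=1 s0=1 clk=1
t5.Δ0 s2=0 s1=0 s3=1 s0=1 clk=1
t5.Δ1 s2=0 s1=0 s3=1 s0=1 clk=0
t6.Δ0 s2=0 s1=0 s3=1 s0=1 clk=0
t6.Δ1 s2=0 s1=0 s3=1 s0=1 clk=1
t6.Δ2 s2=0 s1=1 s3=1 s0=1 clk=1
t6.Δ3 s2=1 s1=1 s3=0 s0=0 clk=1
t6.Δ4 s2=0 s1=1 s3=1 s0=0 clk=1
t7.Δ0 s2=0 s1=1 s3=1 s0=0 clk=1
t7.Δ1 s2=0 s1=1 s3=1 s0=0 clk=0
t8.Δ0 s2=0 s1=1 s3=1 s0=0 clk=0
t8.Δ1 s2=0 s1=1 s3=1 s0=0 clk=1
t8.Δ2 s2=0 s1=0 s3=1 s0=0 clk=1
t8.Δ3 s2=0 s1=0 s3=0 s0=1 clk=1
t8.Δ4 s2=0 s1=0 s3=1 s0=1 clk=1
t9.Δ0 s2=0 s1=0 s3=1 s0=1 clk=1
t9.Δ1 s2=0 s1=0 s3=1 s0=1 clk=0
t10.Δ0 s2=0 s1=0 s3=1 s0=1 clk=0
t10.Δ1 s2=0 s1=0 s3=1 s0=1 clk=1
t10.Δ2 s2=0 s1=1 s3=1 s0=1 clk=1
t10.Δ3 s2=1 s1=1 s3=0 s0=0 clk=1
t10.Δ4 s2=0 s1=1 s3=1 s0=0 clk=1
t11.Δ0 s2=0 s1=1 s3=1 s0=0 clk=1
t11.Δ1 s2=0 s1=1 s3=1 s0=0 clk=0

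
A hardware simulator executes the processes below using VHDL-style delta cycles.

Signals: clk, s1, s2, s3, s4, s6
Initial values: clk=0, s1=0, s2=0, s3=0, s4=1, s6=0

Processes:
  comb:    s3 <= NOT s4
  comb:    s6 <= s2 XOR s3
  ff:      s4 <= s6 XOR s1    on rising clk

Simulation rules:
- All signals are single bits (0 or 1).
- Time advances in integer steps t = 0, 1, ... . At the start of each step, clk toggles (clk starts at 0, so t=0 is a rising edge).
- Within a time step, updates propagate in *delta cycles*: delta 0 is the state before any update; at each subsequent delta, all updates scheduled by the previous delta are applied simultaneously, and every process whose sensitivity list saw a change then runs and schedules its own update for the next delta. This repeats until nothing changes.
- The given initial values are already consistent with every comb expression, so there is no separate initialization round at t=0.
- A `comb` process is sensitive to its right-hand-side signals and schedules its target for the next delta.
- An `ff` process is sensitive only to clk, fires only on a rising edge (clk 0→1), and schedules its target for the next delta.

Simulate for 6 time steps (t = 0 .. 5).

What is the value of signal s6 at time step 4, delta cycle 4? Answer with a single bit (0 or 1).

t0.Δ0 s2=0 clk=0 s1=0 s6=0 s3=0 s4=1
t0.Δ1 s2=0 clk=1 s1=0 s6=0 s3=0 s4=1
t0.Δ2 s2=0 clk=1 s1=0 s6=0 s3=0 s4=0
t0.Δ3 s2=0 clk=1 s1=0 s6=0 s3=1 s4=0
t0.Δ4 s2=0 clk=1 s1=0 s6=1 s3=1 s4=0
t1.Δ0 s2=0 clk=1 s1=0 s6=1 s3=1 s4=0
t1.Δ1 s2=0 clk=0 s1=0 s6=1 s3=1 s4=0
t2.Δ0 s2=0 clk=0 s1=0 s6=1 s3=1 s4=0
t2.Δ1 s2=0 clk=1 s1=0 s6=1 s3=1 s4=0
t2.Δ2 s2=0 clk=1 s1=0 s6=1 s3=1 s4=1
t2.Δ3 s2=0 clk=1 s1=0 s6=1 s3=0 s4=1
t2.Δ4 s2=0 clk=1 s1=0 s6=0 s3=0 s4=1
t3.Δ0 s2=0 clk=1 s1=0 s6=0 s3=0 s4=1
t3.Δ1 s2=0 clk=0 s1=0 s6=0 s3=0 s4=1
t4.Δ0 s2=0 clk=0 s1=0 s6=0 s3=0 s4=1
t4.Δ1 s2=0 clk=1 s1=0 s6=0 s3=0 s4=1
t4.Δ2 s2=0 clk=1 s1=0 s6=0 s3=0 s4=0
t4.Δ3 s2=0 clk=1 s1=0 s6=0 s3=1 s4=0
t4.Δ4 s2=0 clk=1 s1=0 s6=1 s3=1 s4=0
t5.Δ0 s2=0 clk=1 s1=0 s6=1 s3=1 s4=0
t5.Δ1 s2=0 clk=0 s1=0 s6=1 s3=1 s4=0

1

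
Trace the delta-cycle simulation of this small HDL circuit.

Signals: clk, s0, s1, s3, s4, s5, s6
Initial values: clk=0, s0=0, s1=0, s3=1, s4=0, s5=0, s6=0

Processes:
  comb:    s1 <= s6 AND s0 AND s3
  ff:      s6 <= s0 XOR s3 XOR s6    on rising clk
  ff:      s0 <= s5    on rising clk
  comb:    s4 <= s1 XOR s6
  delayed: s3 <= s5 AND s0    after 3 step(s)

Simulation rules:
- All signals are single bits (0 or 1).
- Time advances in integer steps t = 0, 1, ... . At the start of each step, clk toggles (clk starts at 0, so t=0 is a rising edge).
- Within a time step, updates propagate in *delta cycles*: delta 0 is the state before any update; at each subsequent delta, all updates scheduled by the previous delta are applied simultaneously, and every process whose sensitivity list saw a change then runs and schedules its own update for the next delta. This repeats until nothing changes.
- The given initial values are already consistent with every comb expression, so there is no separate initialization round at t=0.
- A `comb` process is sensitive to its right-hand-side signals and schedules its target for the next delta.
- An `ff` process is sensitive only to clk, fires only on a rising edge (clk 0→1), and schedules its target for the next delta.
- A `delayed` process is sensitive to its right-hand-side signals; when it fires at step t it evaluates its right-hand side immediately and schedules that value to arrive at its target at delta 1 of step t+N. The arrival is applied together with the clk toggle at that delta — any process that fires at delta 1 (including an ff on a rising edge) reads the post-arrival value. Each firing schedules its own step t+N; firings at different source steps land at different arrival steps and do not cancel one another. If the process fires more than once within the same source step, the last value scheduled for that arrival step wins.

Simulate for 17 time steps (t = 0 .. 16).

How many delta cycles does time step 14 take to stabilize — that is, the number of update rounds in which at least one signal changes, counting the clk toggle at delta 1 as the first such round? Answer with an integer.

t0.Δ0 s0=0 s1=0 s4=0 s6=0 clk=0 s3=1 s5=0
t0.Δ1 s0=0 s1=0 s4=0 s6=0 clk=1 s3=1 s5=0
t0.Δ2 s0=0 s1=0 s4=0 s6=1 clk=1 s3=1 s5=0
t0.Δ3 s0=0 s1=0 s4=1 s6=1 clk=1 s3=1 s5=0
t1.Δ0 s0=0 s1=0 s4=1 s6=1 clk=1 s3=1 s5=0
t1.Δ1 s0=0 s1=0 s4=1 s6=1 clk=0 s3=1 s5=0
t2.Δ0 s0=0 s1=0 s4=1 s6=1 clk=0 s3=1 s5=0
t2.Δ1 s0=0 s1=0 s4=1 s6=1 clk=1 s3=1 s5=0
t2.Δ2 s0=0 s1=0 s4=1 s6=0 clk=1 s3=1 s5=0
t2.Δ3 s0=0 s1=0 s4=0 s6=0 clk=1 s3=1 s5=0
t3.Δ0 s0=0 s1=0 s4=0 s6=0 clk=1 s3=1 s5=0
t3.Δ1 s0=0 s1=0 s4=0 s6=0 clk=0 s3=1 s5=0
t4.Δ0 s0=0 s1=0 s4=0 s6=0 clk=0 s3=1 s5=0
t4.Δ1 s0=0 s1=0 s4=0 s6=0 clk=1 s3=1 s5=0
t4.Δ2 s0=0 s1=0 s4=0 s6=1 clk=1 s3=1 s5=0
t4.Δ3 s0=0 s1=0 s4=1 s6=1 clk=1 s3=1 s5=0
t5.Δ0 s0=0 s1=0 s4=1 s6=1 clk=1 s3=1 s5=0
t5.Δ1 s0=0 s1=0 s4=1 s6=1 clk=0 s3=1 s5=0
t6.Δ0 s0=0 s1=0 s4=1 s6=1 clk=0 s3=1 s5=0
t6.Δ1 s0=0 s1=0 s4=1 s6=1 clk=1 s3=1 s5=0
t6.Δ2 s0=0 s1=0 s4=1 s6=0 clk=1 s3=1 s5=0
t6.Δ3 s0=0 s1=0 s4=0 s6=0 clk=1 s3=1 s5=0
t7.Δ0 s0=0 s1=0 s4=0 s6=0 clk=1 s3=1 s5=0
t7.Δ1 s0=0 s1=0 s4=0 s6=0 clk=0 s3=1 s5=0
t8.Δ0 s0=0 s1=0 s4=0 s6=0 clk=0 s3=1 s5=0
t8.Δ1 s0=0 s1=0 s4=0 s6=0 clk=1 s3=1 s5=0
t8.Δ2 s0=0 s1=0 s4=0 s6=1 clk=1 s3=1 s5=0
t8.Δ3 s0=0 s1=0 s4=1 s6=1 clk=1 s3=1 s5=0
t9.Δ0 s0=0 s1=0 s4=1 s6=1 clk=1 s3=1 s5=0
t9.Δ1 s0=0 s1=0 s4=1 s6=1 clk=0 s3=1 s5=0
t10.Δ0 s0=0 s1=0 s4=1 s6=1 clk=0 s3=1 s5=0
t10.Δ1 s0=0 s1=0 s4=1 s6=1 clk=1 s3=1 s5=0
t10.Δ2 s0=0 s1=0 s4=1 s6=0 clk=1 s3=1 s5=0
t10.Δ3 s0=0 s1=0 s4=0 s6=0 clk=1 s3=1 s5=0
t11.Δ0 s0=0 s1=0 s4=0 s6=0 clk=1 s3=1 s5=0
t11.Δ1 s0=0 s1=0 s4=0 s6=0 clk=0 s3=1 s5=0
t12.Δ0 s0=0 s1=0 s4=0 s6=0 clk=0 s3=1 s5=0
t12.Δ1 s0=0 s1=0 s4=0 s6=0 clk=1 s3=1 s5=0
t12.Δ2 s0=0 s1=0 s4=0 s6=1 clk=1 s3=1 s5=0
t12.Δ3 s0=0 s1=0 s4=1 s6=1 clk=1 s3=1 s5=0
t13.Δ0 s0=0 s1=0 s4=1 s6=1 clk=1 s3=1 s5=0
t13.Δ1 s0=0 s1=0 s4=1 s6=1 clk=0 s3=1 s5=0
t14.Δ0 s0=0 s1=0 s4=1 s6=1 clk=0 s3=1 s5=0
t14.Δ1 s0=0 s1=0 s4=1 s6=1 clk=1 s3=1 s5=0
t14.Δ2 s0=0 s1=0 s4=1 s6=0 clk=1 s3=1 s5=0
t14.Δ3 s0=0 s1=0 s4=0 s6=0 clk=1 s3=1 s5=0
t15.Δ0 s0=0 s1=0 s4=0 s6=0 clk=1 s3=1 s5=0
t15.Δ1 s0=0 s1=0 s4=0 s6=0 clk=0 s3=1 s5=0
t16.Δ0 s0=0 s1=0 s4=0 s6=0 clk=0 s3=1 s5=0
t16.Δ1 s0=0 s1=0 s4=0 s6=0 clk=1 s3=1 s5=0
t16.Δ2 s0=0 s1=0 s4=0 s6=1 clk=1 s3=1 s5=0
t16.Δ3 s0=0 s1=0 s4=1 s6=1 clk=1 s3=1 s5=0

3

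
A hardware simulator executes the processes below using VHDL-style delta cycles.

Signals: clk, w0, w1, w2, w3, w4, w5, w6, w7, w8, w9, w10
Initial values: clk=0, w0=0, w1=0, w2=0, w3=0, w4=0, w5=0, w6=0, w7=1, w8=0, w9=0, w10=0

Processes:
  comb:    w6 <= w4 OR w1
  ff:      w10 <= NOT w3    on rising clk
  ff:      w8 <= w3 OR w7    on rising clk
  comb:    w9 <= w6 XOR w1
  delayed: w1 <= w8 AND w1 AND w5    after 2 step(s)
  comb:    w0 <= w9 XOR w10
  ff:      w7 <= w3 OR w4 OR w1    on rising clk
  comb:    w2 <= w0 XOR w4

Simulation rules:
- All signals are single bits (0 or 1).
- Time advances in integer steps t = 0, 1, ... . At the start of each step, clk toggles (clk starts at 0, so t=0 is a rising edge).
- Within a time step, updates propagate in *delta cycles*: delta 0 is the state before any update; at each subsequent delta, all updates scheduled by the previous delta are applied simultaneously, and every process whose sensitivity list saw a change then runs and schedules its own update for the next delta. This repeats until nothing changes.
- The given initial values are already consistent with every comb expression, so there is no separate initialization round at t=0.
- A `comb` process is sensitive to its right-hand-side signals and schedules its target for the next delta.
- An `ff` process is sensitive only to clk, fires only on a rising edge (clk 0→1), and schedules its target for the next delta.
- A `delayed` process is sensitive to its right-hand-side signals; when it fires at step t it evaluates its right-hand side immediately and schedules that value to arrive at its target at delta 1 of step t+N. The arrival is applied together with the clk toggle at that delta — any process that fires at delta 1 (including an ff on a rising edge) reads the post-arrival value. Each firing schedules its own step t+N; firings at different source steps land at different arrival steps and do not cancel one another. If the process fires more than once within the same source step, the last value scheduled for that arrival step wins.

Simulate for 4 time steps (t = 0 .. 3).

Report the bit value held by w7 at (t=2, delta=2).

0

[bits: w5,clk,w7,w10,w4,w6,w1,w0,w8,w3,w9,w2]
t=0: Δ0=001000000000 Δ1=011000000000 Δ2=010100001000 Δ3=010100011000 Δ4=010100011001 | 4Δ
t=1: Δ0=010100011001 Δ1=000100011001 | 1Δ
t=2: Δ0=000100011001 Δ1=010100011001 Δ2=010100010001 | 2Δ
t=3: Δ0=010100010001 Δ1=000100010001 | 1Δ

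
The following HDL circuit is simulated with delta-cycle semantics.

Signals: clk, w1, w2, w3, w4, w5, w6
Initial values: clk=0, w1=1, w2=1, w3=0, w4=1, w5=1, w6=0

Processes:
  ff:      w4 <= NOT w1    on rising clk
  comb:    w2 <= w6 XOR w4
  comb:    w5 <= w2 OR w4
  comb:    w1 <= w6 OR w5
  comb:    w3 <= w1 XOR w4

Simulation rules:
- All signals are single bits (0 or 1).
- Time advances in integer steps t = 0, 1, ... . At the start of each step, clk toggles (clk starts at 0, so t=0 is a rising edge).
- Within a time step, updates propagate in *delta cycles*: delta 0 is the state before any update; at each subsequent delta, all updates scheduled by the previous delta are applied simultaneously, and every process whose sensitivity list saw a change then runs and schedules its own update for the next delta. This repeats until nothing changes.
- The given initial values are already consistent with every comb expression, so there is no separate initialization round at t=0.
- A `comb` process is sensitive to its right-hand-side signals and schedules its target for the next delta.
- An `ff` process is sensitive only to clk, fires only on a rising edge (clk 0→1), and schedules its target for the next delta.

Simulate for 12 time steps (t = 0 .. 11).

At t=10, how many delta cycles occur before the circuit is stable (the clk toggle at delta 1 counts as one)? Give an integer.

5

t0.Δ0 w4=1 clk=0 w1=1 w3=0 w6=0 w5=1 w2=1
t0.Δ1 w4=1 clk=1 w1=1 w3=0 w6=0 w5=1 w2=1
t0.Δ2 w4=0 clk=1 w1=1 w3=0 w6=0 w5=1 w2=1
t0.Δ3 w4=0 clk=1 w1=1 w3=1 w6=0 w5=1 w2=0
t0.Δ4 w4=0 clk=1 w1=1 w3=1 w6=0 w5=0 w2=0
t0.Δ5 w4=0 clk=1 w1=0 w3=1 w6=0 w5=0 w2=0
t0.Δ6 w4=0 clk=1 w1=0 w3=0 w6=0 w5=0 w2=0
t1.Δ0 w4=0 clk=1 w1=0 w3=0 w6=0 w5=0 w2=0
t1.Δ1 w4=0 clk=0 w1=0 w3=0 w6=0 w5=0 w2=0
t2.Δ0 w4=0 clk=0 w1=0 w3=0 w6=0 w5=0 w2=0
t2.Δ1 w4=0 clk=1 w1=0 w3=0 w6=0 w5=0 w2=0
t2.Δ2 w4=1 clk=1 w1=0 w3=0 w6=0 w5=0 w2=0
t2.Δ3 w4=1 clk=1 w1=0 w3=1 w6=0 w5=1 w2=1
t2.Δ4 w4=1 clk=1 w1=1 w3=1 w6=0 w5=1 w2=1
t2.Δ5 w4=1 clk=1 w1=1 w3=0 w6=0 w5=1 w2=1
t3.Δ0 w4=1 clk=1 w1=1 w3=0 w6=0 w5=1 w2=1
t3.Δ1 w4=1 clk=0 w1=1 w3=0 w6=0 w5=1 w2=1
t4.Δ0 w4=1 clk=0 w1=1 w3=0 w6=0 w5=1 w2=1
t4.Δ1 w4=1 clk=1 w1=1 w3=0 w6=0 w5=1 w2=1
t4.Δ2 w4=0 clk=1 w1=1 w3=0 w6=0 w5=1 w2=1
t4.Δ3 w4=0 clk=1 w1=1 w3=1 w6=0 w5=1 w2=0
t4.Δ4 w4=0 clk=1 w1=1 w3=1 w6=0 w5=0 w2=0
t4.Δ5 w4=0 clk=1 w1=0 w3=1 w6=0 w5=0 w2=0
t4.Δ6 w4=0 clk=1 w1=0 w3=0 w6=0 w5=0 w2=0
t5.Δ0 w4=0 clk=1 w1=0 w3=0 w6=0 w5=0 w2=0
t5.Δ1 w4=0 clk=0 w1=0 w3=0 w6=0 w5=0 w2=0
t6.Δ0 w4=0 clk=0 w1=0 w3=0 w6=0 w5=0 w2=0
t6.Δ1 w4=0 clk=1 w1=0 w3=0 w6=0 w5=0 w2=0
t6.Δ2 w4=1 clk=1 w1=0 w3=0 w6=0 w5=0 w2=0
t6.Δ3 w4=1 clk=1 w1=0 w3=1 w6=0 w5=1 w2=1
t6.Δ4 w4=1 clk=1 w1=1 w3=1 w6=0 w5=1 w2=1
t6.Δ5 w4=1 clk=1 w1=1 w3=0 w6=0 w5=1 w2=1
t7.Δ0 w4=1 clk=1 w1=1 w3=0 w6=0 w5=1 w2=1
t7.Δ1 w4=1 clk=0 w1=1 w3=0 w6=0 w5=1 w2=1
t8.Δ0 w4=1 clk=0 w1=1 w3=0 w6=0 w5=1 w2=1
t8.Δ1 w4=1 clk=1 w1=1 w3=0 w6=0 w5=1 w2=1
t8.Δ2 w4=0 clk=1 w1=1 w3=0 w6=0 w5=1 w2=1
t8.Δ3 w4=0 clk=1 w1=1 w3=1 w6=0 w5=1 w2=0
t8.Δ4 w4=0 clk=1 w1=1 w3=1 w6=0 w5=0 w2=0
t8.Δ5 w4=0 clk=1 w1=0 w3=1 w6=0 w5=0 w2=0
t8.Δ6 w4=0 clk=1 w1=0 w3=0 w6=0 w5=0 w2=0
t9.Δ0 w4=0 clk=1 w1=0 w3=0 w6=0 w5=0 w2=0
t9.Δ1 w4=0 clk=0 w1=0 w3=0 w6=0 w5=0 w2=0
t10.Δ0 w4=0 clk=0 w1=0 w3=0 w6=0 w5=0 w2=0
t10.Δ1 w4=0 clk=1 w1=0 w3=0 w6=0 w5=0 w2=0
t10.Δ2 w4=1 clk=1 w1=0 w3=0 w6=0 w5=0 w2=0
t10.Δ3 w4=1 clk=1 w1=0 w3=1 w6=0 w5=1 w2=1
t10.Δ4 w4=1 clk=1 w1=1 w3=1 w6=0 w5=1 w2=1
t10.Δ5 w4=1 clk=1 w1=1 w3=0 w6=0 w5=1 w2=1
t11.Δ0 w4=1 clk=1 w1=1 w3=0 w6=0 w5=1 w2=1
t11.Δ1 w4=1 clk=0 w1=1 w3=0 w6=0 w5=1 w2=1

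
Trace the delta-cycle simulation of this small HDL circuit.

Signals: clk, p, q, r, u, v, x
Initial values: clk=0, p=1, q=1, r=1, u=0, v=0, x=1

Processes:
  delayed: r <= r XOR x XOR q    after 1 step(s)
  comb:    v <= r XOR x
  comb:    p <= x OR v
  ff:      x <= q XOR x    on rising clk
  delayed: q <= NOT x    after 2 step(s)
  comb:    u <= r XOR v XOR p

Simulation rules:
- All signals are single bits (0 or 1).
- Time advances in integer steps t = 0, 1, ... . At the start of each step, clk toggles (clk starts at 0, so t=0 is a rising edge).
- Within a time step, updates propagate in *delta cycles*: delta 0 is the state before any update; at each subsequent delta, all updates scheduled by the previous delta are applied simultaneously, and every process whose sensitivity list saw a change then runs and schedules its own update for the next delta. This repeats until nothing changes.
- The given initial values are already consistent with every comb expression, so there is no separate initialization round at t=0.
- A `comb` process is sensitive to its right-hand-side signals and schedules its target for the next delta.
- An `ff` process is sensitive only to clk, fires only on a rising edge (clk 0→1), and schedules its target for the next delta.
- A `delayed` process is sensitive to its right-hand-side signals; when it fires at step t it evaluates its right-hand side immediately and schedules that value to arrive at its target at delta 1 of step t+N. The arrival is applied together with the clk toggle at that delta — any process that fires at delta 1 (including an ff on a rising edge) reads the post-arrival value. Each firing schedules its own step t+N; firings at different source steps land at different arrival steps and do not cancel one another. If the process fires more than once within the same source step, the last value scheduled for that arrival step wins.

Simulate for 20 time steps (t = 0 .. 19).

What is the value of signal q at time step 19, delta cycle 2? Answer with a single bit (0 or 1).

t=0 Δ0: u=0 p=1 x=1 r=1 v=0 q=1 clk=0
  Δ1: clk:0→1
  Δ2: x:1→0
  Δ3: p:1→0, v:0→1
  Δ4: p:0→1
  Δ5: u:0→1
  (5Δ to stable)
t=1 Δ0: u=1 p=1 x=0 r=1 v=1 q=1 clk=1
  Δ1: r:1→0, clk:1→0
  Δ2: u:1→0, v:1→0
  Δ3: u:0→1, p:1→0
  Δ4: u:1→0
  (4Δ to stable)
t=2 Δ0: u=0 p=0 x=0 r=0 v=0 q=1 clk=0
  Δ1: r:0→1, clk:0→1
  Δ2: u:0→1, x:0→1, v:0→1
  Δ3: u:1→0, p:0→1, v:1→0
  (3Δ to stable)
t=3 Δ0: u=0 p=1 x=1 r=1 v=0 q=1 clk=1
  Δ1: clk:1→0
  (1Δ to stable)
t=4 Δ0: u=0 p=1 x=1 r=1 v=0 q=1 clk=0
  Δ1: q:1→0, clk:0→1
  (1Δ to stable)
t=5 Δ0: u=0 p=1 x=1 r=1 v=0 q=0 clk=1
  Δ1: r:1→0, clk:1→0
  Δ2: u:0→1, v:0→1
  Δ3: u:1→0
  (3Δ to stable)
t=6 Δ0: u=0 p=1 x=1 r=0 v=1 q=0 clk=0
  Δ1: r:0→1, clk:0→1
  Δ2: u:0→1, v:1→0
  Δ3: u:1→0
  (3Δ to stable)
t=7 Δ0: u=0 p=1 x=1 r=1 v=0 q=0 clk=1
  Δ1: r:1→0, clk:1→0
  Δ2: u:0→1, v:0→1
  Δ3: u:1→0
  (3Δ to stable)
t=8 Δ0: u=0 p=1 x=1 r=0 v=1 q=0 clk=0
  Δ1: r:0→1, clk:0→1
  Δ2: u:0→1, v:1→0
  Δ3: u:1→0
  (3Δ to stable)
t=9 Δ0: u=0 p=1 x=1 r=1 v=0 q=0 clk=1
  Δ1: r:1→0, clk:1→0
  Δ2: u:0→1, v:0→1
  Δ3: u:1→0
  (3Δ to stable)
t=10 Δ0: u=0 p=1 x=1 r=0 v=1 q=0 clk=0
  Δ1: r:0→1, clk:0→1
  Δ2: u:0→1, v:1→0
  Δ3: u:1→0
  (3Δ to stable)
t=11 Δ0: u=0 p=1 x=1 r=1 v=0 q=0 clk=1
  Δ1: r:1→0, clk:1→0
  Δ2: u:0→1, v:0→1
  Δ3: u:1→0
  (3Δ to stable)
t=12 Δ0: u=0 p=1 x=1 r=0 v=1 q=0 clk=0
  Δ1: r:0→1, clk:0→1
  Δ2: u:0→1, v:1→0
  Δ3: u:1→0
  (3Δ to stable)
t=13 Δ0: u=0 p=1 x=1 r=1 v=0 q=0 clk=1
  Δ1: r:1→0, clk:1→0
  Δ2: u:0→1, v:0→1
  Δ3: u:1→0
  (3Δ to stable)
t=14 Δ0: u=0 p=1 x=1 r=0 v=1 q=0 clk=0
  Δ1: r:0→1, clk:0→1
  Δ2: u:0→1, v:1→0
  Δ3: u:1→0
  (3Δ to stable)
t=15 Δ0: u=0 p=1 x=1 r=1 v=0 q=0 clk=1
  Δ1: r:1→0, clk:1→0
  Δ2: u:0→1, v:0→1
  Δ3: u:1→0
  (3Δ to stable)
t=16 Δ0: u=0 p=1 x=1 r=0 v=1 q=0 clk=0
  Δ1: r:0→1, clk:0→1
  Δ2: u:0→1, v:1→0
  Δ3: u:1→0
  (3Δ to stable)
t=17 Δ0: u=0 p=1 x=1 r=1 v=0 q=0 clk=1
  Δ1: r:1→0, clk:1→0
  Δ2: u:0→1, v:0→1
  Δ3: u:1→0
  (3Δ to stable)
t=18 Δ0: u=0 p=1 x=1 r=0 v=1 q=0 clk=0
  Δ1: r:0→1, clk:0→1
  Δ2: u:0→1, v:1→0
  Δ3: u:1→0
  (3Δ to stable)
t=19 Δ0: u=0 p=1 x=1 r=1 v=0 q=0 clk=1
  Δ1: r:1→0, clk:1→0
  Δ2: u:0→1, v:0→1
  Δ3: u:1→0
  (3Δ to stable)

0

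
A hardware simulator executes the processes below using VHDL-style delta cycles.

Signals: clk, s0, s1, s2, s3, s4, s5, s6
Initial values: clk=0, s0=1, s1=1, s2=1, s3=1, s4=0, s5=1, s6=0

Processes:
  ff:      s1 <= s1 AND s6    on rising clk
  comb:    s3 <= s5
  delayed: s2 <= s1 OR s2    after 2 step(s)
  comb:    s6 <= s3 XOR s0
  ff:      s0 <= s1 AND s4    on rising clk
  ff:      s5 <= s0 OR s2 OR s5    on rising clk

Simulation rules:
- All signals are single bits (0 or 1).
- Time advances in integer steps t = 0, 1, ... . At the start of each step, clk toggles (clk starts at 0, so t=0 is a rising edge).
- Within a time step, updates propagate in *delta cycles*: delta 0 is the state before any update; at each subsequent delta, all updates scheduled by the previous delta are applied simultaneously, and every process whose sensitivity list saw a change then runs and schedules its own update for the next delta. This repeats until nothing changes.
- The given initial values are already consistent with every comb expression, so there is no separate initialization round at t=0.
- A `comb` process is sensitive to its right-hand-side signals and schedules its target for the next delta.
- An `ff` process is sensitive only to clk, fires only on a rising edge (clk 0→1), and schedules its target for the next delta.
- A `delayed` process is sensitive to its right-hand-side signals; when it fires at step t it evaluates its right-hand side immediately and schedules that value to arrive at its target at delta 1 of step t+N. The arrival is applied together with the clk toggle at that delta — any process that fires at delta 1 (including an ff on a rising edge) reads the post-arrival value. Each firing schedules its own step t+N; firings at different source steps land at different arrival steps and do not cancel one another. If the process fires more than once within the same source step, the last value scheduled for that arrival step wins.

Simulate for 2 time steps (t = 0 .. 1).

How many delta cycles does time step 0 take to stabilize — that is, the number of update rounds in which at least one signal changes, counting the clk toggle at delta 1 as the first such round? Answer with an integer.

3

[bits: s6,s2,s1,s4,clk,s3,s5,s0]
t=0: Δ0=01100111 Δ1=01101111 Δ2=01001110 Δ3=11001110 | 3Δ
t=1: Δ0=11001110 Δ1=11000110 | 1Δ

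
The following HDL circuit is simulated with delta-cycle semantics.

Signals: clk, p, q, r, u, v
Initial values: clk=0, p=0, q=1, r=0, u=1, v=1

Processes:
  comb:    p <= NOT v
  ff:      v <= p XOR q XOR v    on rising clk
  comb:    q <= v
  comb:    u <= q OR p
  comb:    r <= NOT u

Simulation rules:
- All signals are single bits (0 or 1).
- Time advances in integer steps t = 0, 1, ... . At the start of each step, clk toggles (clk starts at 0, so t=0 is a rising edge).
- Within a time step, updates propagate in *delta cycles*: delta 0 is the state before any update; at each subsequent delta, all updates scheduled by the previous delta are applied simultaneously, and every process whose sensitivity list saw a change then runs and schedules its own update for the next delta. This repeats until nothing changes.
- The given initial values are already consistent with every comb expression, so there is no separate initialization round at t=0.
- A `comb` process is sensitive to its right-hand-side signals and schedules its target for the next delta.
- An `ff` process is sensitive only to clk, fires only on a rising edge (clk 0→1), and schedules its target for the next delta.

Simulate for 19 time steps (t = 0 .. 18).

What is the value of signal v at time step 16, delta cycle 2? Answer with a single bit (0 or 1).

0

t0.Δ0 r=0 u=1 clk=0 p=0 v=1 q=1
t0.Δ1 r=0 u=1 clk=1 p=0 v=1 q=1
t0.Δ2 r=0 u=1 clk=1 p=0 v=0 q=1
t0.Δ3 r=0 u=1 clk=1 p=1 v=0 q=0
t1.Δ0 r=0 u=1 clk=1 p=1 v=0 q=0
t1.Δ1 r=0 u=1 clk=0 p=1 v=0 q=0
t2.Δ0 r=0 u=1 clk=0 p=1 v=0 q=0
t2.Δ1 r=0 u=1 clk=1 p=1 v=0 q=0
t2.Δ2 r=0 u=1 clk=1 p=1 v=1 q=0
t2.Δ3 r=0 u=1 clk=1 p=0 v=1 q=1
t3.Δ0 r=0 u=1 clk=1 p=0 v=1 q=1
t3.Δ1 r=0 u=1 clk=0 p=0 v=1 q=1
t4.Δ0 r=0 u=1 clk=0 p=0 v=1 q=1
t4.Δ1 r=0 u=1 clk=1 p=0 v=1 q=1
t4.Δ2 r=0 u=1 clk=1 p=0 v=0 q=1
t4.Δ3 r=0 u=1 clk=1 p=1 v=0 q=0
t5.Δ0 r=0 u=1 clk=1 p=1 v=0 q=0
t5.Δ1 r=0 u=1 clk=0 p=1 v=0 q=0
t6.Δ0 r=0 u=1 clk=0 p=1 v=0 q=0
t6.Δ1 r=0 u=1 clk=1 p=1 v=0 q=0
t6.Δ2 r=0 u=1 clk=1 p=1 v=1 q=0
t6.Δ3 r=0 u=1 clk=1 p=0 v=1 q=1
t7.Δ0 r=0 u=1 clk=1 p=0 v=1 q=1
t7.Δ1 r=0 u=1 clk=0 p=0 v=1 q=1
t8.Δ0 r=0 u=1 clk=0 p=0 v=1 q=1
t8.Δ1 r=0 u=1 clk=1 p=0 v=1 q=1
t8.Δ2 r=0 u=1 clk=1 p=0 v=0 q=1
t8.Δ3 r=0 u=1 clk=1 p=1 v=0 q=0
t9.Δ0 r=0 u=1 clk=1 p=1 v=0 q=0
t9.Δ1 r=0 u=1 clk=0 p=1 v=0 q=0
t10.Δ0 r=0 u=1 clk=0 p=1 v=0 q=0
t10.Δ1 r=0 u=1 clk=1 p=1 v=0 q=0
t10.Δ2 r=0 u=1 clk=1 p=1 v=1 q=0
t10.Δ3 r=0 u=1 clk=1 p=0 v=1 q=1
t11.Δ0 r=0 u=1 clk=1 p=0 v=1 q=1
t11.Δ1 r=0 u=1 clk=0 p=0 v=1 q=1
t12.Δ0 r=0 u=1 clk=0 p=0 v=1 q=1
t12.Δ1 r=0 u=1 clk=1 p=0 v=1 q=1
t12.Δ2 r=0 u=1 clk=1 p=0 v=0 q=1
t12.Δ3 r=0 u=1 clk=1 p=1 v=0 q=0
t13.Δ0 r=0 u=1 clk=1 p=1 v=0 q=0
t13.Δ1 r=0 u=1 clk=0 p=1 v=0 q=0
t14.Δ0 r=0 u=1 clk=0 p=1 v=0 q=0
t14.Δ1 r=0 u=1 clk=1 p=1 v=0 q=0
t14.Δ2 r=0 u=1 clk=1 p=1 v=1 q=0
t14.Δ3 r=0 u=1 clk=1 p=0 v=1 q=1
t15.Δ0 r=0 u=1 clk=1 p=0 v=1 q=1
t15.Δ1 r=0 u=1 clk=0 p=0 v=1 q=1
t16.Δ0 r=0 u=1 clk=0 p=0 v=1 q=1
t16.Δ1 r=0 u=1 clk=1 p=0 v=1 q=1
t16.Δ2 r=0 u=1 clk=1 p=0 v=0 q=1
t16.Δ3 r=0 u=1 clk=1 p=1 v=0 q=0
t17.Δ0 r=0 u=1 clk=1 p=1 v=0 q=0
t17.Δ1 r=0 u=1 clk=0 p=1 v=0 q=0
t18.Δ0 r=0 u=1 clk=0 p=1 v=0 q=0
t18.Δ1 r=0 u=1 clk=1 p=1 v=0 q=0
t18.Δ2 r=0 u=1 clk=1 p=1 v=1 q=0
t18.Δ3 r=0 u=1 clk=1 p=0 v=1 q=1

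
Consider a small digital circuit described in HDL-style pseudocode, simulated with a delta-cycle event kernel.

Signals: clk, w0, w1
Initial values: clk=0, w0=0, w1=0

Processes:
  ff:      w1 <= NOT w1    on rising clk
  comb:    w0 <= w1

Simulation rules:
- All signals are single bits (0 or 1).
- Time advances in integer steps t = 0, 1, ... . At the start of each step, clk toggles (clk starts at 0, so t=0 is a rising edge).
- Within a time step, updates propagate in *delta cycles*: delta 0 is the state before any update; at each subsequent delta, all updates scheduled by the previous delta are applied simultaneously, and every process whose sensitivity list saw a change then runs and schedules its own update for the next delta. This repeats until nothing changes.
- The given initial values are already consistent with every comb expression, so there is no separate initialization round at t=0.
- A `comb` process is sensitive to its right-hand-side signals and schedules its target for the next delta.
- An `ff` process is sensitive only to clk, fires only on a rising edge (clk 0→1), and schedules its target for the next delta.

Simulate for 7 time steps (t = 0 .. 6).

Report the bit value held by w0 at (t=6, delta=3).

t0.Δ0 w0=0 clk=0 w1=0
t0.Δ1 w0=0 clk=1 w1=0
t0.Δ2 w0=0 clk=1 w1=1
t0.Δ3 w0=1 clk=1 w1=1
t1.Δ0 w0=1 clk=1 w1=1
t1.Δ1 w0=1 clk=0 w1=1
t2.Δ0 w0=1 clk=0 w1=1
t2.Δ1 w0=1 clk=1 w1=1
t2.Δ2 w0=1 clk=1 w1=0
t2.Δ3 w0=0 clk=1 w1=0
t3.Δ0 w0=0 clk=1 w1=0
t3.Δ1 w0=0 clk=0 w1=0
t4.Δ0 w0=0 clk=0 w1=0
t4.Δ1 w0=0 clk=1 w1=0
t4.Δ2 w0=0 clk=1 w1=1
t4.Δ3 w0=1 clk=1 w1=1
t5.Δ0 w0=1 clk=1 w1=1
t5.Δ1 w0=1 clk=0 w1=1
t6.Δ0 w0=1 clk=0 w1=1
t6.Δ1 w0=1 clk=1 w1=1
t6.Δ2 w0=1 clk=1 w1=0
t6.Δ3 w0=0 clk=1 w1=0

0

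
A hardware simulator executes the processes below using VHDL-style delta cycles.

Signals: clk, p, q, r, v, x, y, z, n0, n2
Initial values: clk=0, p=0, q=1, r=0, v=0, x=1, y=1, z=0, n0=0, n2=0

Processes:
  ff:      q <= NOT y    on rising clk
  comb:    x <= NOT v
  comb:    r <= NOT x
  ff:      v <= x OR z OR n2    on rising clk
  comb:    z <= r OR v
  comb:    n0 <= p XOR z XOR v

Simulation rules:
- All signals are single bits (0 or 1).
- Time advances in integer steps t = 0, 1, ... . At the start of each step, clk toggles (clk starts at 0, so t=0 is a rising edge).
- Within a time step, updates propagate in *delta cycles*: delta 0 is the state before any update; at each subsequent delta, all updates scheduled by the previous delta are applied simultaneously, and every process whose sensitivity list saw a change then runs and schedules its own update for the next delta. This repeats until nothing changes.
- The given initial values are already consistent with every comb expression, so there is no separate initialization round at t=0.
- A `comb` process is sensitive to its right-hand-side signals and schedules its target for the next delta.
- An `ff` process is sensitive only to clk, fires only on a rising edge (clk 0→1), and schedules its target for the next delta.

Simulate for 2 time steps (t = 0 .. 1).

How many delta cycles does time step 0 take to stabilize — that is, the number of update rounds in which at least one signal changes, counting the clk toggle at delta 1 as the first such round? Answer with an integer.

4

t=0 Δ0: z=0 n2=0 q=1 v=0 x=1 n0=0 y=1 r=0 clk=0 p=0
  Δ1: clk:0→1
  Δ2: q:1→0, v:0→1
  Δ3: z:0→1, x:1→0, n0:0→1
  Δ4: n0:1→0, r:0→1
  (4Δ to stable)
t=1 Δ0: z=1 n2=0 q=0 v=1 x=0 n0=0 y=1 r=1 clk=1 p=0
  Δ1: clk:1→0
  (1Δ to stable)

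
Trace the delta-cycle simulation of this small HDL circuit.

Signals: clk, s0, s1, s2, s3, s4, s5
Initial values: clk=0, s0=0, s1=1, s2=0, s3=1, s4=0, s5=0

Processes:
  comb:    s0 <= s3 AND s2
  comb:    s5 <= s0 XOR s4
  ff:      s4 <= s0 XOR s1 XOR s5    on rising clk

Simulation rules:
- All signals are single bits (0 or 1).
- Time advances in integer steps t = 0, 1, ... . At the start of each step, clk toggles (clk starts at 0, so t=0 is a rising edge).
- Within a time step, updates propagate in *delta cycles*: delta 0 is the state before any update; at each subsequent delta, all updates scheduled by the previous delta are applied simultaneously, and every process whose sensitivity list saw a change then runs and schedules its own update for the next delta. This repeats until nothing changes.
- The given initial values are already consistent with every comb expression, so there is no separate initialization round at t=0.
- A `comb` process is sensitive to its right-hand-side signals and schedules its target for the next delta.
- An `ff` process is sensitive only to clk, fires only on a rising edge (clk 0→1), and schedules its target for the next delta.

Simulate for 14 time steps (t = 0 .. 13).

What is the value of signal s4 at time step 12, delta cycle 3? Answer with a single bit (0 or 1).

t=0 Δ0: s2=0 s3=1 s0=0 s1=1 clk=0 s4=0 s5=0
  Δ1: clk:0→1
  Δ2: s4:0→1
  Δ3: s5:0→1
  (3Δ to stable)
t=1 Δ0: s2=0 s3=1 s0=0 s1=1 clk=1 s4=1 s5=1
  Δ1: clk:1→0
  (1Δ to stable)
t=2 Δ0: s2=0 s3=1 s0=0 s1=1 clk=0 s4=1 s5=1
  Δ1: clk:0→1
  Δ2: s4:1→0
  Δ3: s5:1→0
  (3Δ to stable)
t=3 Δ0: s2=0 s3=1 s0=0 s1=1 clk=1 s4=0 s5=0
  Δ1: clk:1→0
  (1Δ to stable)
t=4 Δ0: s2=0 s3=1 s0=0 s1=1 clk=0 s4=0 s5=0
  Δ1: clk:0→1
  Δ2: s4:0→1
  Δ3: s5:0→1
  (3Δ to stable)
t=5 Δ0: s2=0 s3=1 s0=0 s1=1 clk=1 s4=1 s5=1
  Δ1: clk:1→0
  (1Δ to stable)
t=6 Δ0: s2=0 s3=1 s0=0 s1=1 clk=0 s4=1 s5=1
  Δ1: clk:0→1
  Δ2: s4:1→0
  Δ3: s5:1→0
  (3Δ to stable)
t=7 Δ0: s2=0 s3=1 s0=0 s1=1 clk=1 s4=0 s5=0
  Δ1: clk:1→0
  (1Δ to stable)
t=8 Δ0: s2=0 s3=1 s0=0 s1=1 clk=0 s4=0 s5=0
  Δ1: clk:0→1
  Δ2: s4:0→1
  Δ3: s5:0→1
  (3Δ to stable)
t=9 Δ0: s2=0 s3=1 s0=0 s1=1 clk=1 s4=1 s5=1
  Δ1: clk:1→0
  (1Δ to stable)
t=10 Δ0: s2=0 s3=1 s0=0 s1=1 clk=0 s4=1 s5=1
  Δ1: clk:0→1
  Δ2: s4:1→0
  Δ3: s5:1→0
  (3Δ to stable)
t=11 Δ0: s2=0 s3=1 s0=0 s1=1 clk=1 s4=0 s5=0
  Δ1: clk:1→0
  (1Δ to stable)
t=12 Δ0: s2=0 s3=1 s0=0 s1=1 clk=0 s4=0 s5=0
  Δ1: clk:0→1
  Δ2: s4:0→1
  Δ3: s5:0→1
  (3Δ to stable)
t=13 Δ0: s2=0 s3=1 s0=0 s1=1 clk=1 s4=1 s5=1
  Δ1: clk:1→0
  (1Δ to stable)

1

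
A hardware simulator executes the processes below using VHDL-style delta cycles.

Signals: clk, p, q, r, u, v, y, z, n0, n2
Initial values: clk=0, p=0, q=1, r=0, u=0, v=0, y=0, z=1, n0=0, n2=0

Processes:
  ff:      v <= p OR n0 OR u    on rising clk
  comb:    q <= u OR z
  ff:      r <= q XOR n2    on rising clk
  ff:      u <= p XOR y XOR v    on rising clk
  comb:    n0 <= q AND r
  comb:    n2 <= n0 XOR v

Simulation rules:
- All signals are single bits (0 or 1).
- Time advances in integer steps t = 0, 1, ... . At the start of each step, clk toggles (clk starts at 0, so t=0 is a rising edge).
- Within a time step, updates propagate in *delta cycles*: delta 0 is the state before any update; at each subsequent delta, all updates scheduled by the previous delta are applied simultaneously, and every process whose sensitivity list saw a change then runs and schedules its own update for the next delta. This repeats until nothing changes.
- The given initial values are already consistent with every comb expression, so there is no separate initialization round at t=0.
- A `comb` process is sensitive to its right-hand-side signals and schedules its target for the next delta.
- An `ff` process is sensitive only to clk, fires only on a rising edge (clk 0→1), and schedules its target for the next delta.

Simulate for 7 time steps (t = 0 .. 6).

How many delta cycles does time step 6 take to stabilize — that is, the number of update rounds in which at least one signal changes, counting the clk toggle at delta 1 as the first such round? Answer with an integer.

4

t0.Δ0 y=0 p=0 n2=0 r=0 v=0 n0=0 z=1 clk=0 u=0 q=1
t0.Δ1 y=0 p=0 n2=0 r=0 v=0 n0=0 z=1 clk=1 u=0 q=1
t0.Δ2 y=0 p=0 n2=0 r=1 v=0 n0=0 z=1 clk=1 u=0 q=1
t0.Δ3 y=0 p=0 n2=0 r=1 v=0 n0=1 z=1 clk=1 u=0 q=1
t0.Δ4 y=0 p=0 n2=1 r=1 v=0 n0=1 z=1 clk=1 u=0 q=1
t1.Δ0 y=0 p=0 n2=1 r=1 v=0 n0=1 z=1 clk=1 u=0 q=1
t1.Δ1 y=0 p=0 n2=1 r=1 v=0 n0=1 z=1 clk=0 u=0 q=1
t2.Δ0 y=0 p=0 n2=1 r=1 v=0 n0=1 z=1 clk=0 u=0 q=1
t2.Δ1 y=0 p=0 n2=1 r=1 v=0 n0=1 z=1 clk=1 u=0 q=1
t2.Δ2 y=0 p=0 n2=1 r=0 v=1 n0=1 z=1 clk=1 u=0 q=1
t2.Δ3 y=0 p=0 n2=0 r=0 v=1 n0=0 z=1 clk=1 u=0 q=1
t2.Δ4 y=0 p=0 n2=1 r=0 v=1 n0=0 z=1 clk=1 u=0 q=1
t3.Δ0 y=0 p=0 n2=1 r=0 v=1 n0=0 z=1 clk=1 u=0 q=1
t3.Δ1 y=0 p=0 n2=1 r=0 v=1 n0=0 z=1 clk=0 u=0 q=1
t4.Δ0 y=0 p=0 n2=1 r=0 v=1 n0=0 z=1 clk=0 u=0 q=1
t4.Δ1 y=0 p=0 n2=1 r=0 v=1 n0=0 z=1 clk=1 u=0 q=1
t4.Δ2 y=0 p=0 n2=1 r=0 v=0 n0=0 z=1 clk=1 u=1 q=1
t4.Δ3 y=0 p=0 n2=0 r=0 v=0 n0=0 z=1 clk=1 u=1 q=1
t5.Δ0 y=0 p=0 n2=0 r=0 v=0 n0=0 z=1 clk=1 u=1 q=1
t5.Δ1 y=0 p=0 n2=0 r=0 v=0 n0=0 z=1 clk=0 u=1 q=1
t6.Δ0 y=0 p=0 n2=0 r=0 v=0 n0=0 z=1 clk=0 u=1 q=1
t6.Δ1 y=0 p=0 n2=0 r=0 v=0 n0=0 z=1 clk=1 u=1 q=1
t6.Δ2 y=0 p=0 n2=0 r=1 v=1 n0=0 z=1 clk=1 u=0 q=1
t6.Δ3 y=0 p=0 n2=1 r=1 v=1 n0=1 z=1 clk=1 u=0 q=1
t6.Δ4 y=0 p=0 n2=0 r=1 v=1 n0=1 z=1 clk=1 u=0 q=1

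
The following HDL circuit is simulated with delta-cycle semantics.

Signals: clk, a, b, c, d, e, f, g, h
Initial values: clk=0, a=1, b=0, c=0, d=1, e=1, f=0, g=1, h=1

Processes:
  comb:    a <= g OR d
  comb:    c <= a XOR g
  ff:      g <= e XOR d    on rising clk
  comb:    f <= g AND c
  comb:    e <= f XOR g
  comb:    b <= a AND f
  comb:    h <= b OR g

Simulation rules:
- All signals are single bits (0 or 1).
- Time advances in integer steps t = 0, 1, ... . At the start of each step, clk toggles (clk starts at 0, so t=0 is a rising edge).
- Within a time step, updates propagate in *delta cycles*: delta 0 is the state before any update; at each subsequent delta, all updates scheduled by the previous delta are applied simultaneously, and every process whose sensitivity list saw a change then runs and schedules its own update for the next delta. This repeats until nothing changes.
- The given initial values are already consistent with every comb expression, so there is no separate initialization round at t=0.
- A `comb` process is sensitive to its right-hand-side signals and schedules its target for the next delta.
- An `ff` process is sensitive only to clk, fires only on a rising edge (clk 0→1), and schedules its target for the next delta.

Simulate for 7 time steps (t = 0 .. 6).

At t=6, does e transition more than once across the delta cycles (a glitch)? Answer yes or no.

[bits: h,c,g,e,a,b,clk,d,f]
t=0: Δ0=101110010 Δ1=101110110 Δ2=100110110 Δ3=010010110 | 3Δ
t=1: Δ0=010010110 Δ1=010010010 | 1Δ
t=2: Δ0=010010010 Δ1=010010110 Δ2=011010110 Δ3=101110111 Δ4=101011110 Δ5=101110110 | 5Δ
t=3: Δ0=101110110 Δ1=101110010 | 1Δ
t=4: Δ0=101110010 Δ1=101110110 Δ2=100110110 Δ3=010010110 | 3Δ
t=5: Δ0=010010110 Δ1=010010010 | 1Δ
t=6: Δ0=010010010 Δ1=010010110 Δ2=011010110 Δ3=101110111 Δ4=101011110 Δ5=101110110 | 5Δ

yes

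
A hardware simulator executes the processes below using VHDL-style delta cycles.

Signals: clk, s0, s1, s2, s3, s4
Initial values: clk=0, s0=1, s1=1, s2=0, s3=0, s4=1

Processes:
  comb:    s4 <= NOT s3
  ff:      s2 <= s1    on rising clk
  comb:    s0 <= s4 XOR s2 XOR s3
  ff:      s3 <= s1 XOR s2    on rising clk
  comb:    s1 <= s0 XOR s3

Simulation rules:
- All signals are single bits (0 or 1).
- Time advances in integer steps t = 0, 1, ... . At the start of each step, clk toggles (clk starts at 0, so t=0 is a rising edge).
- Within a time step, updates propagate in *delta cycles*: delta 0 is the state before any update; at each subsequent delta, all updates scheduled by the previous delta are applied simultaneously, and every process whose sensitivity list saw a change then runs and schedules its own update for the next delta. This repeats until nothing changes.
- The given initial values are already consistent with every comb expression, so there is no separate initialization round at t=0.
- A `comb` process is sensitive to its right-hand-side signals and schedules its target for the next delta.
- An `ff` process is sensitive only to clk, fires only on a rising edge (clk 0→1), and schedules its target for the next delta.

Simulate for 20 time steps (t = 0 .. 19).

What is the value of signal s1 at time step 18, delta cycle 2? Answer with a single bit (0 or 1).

1

[bits: s0,s2,s1,clk,s3,s4]
t=0: Δ0=101001 Δ1=101101 Δ2=111111 Δ3=110110 Δ4=010110 Δ5=011110 | 5Δ
t=1: Δ0=011110 Δ1=011010 | 1Δ
t=2: Δ0=011010 Δ1=011110 Δ2=011100 Δ3=110101 Δ4=011101 Δ5=010101 | 5Δ
t=3: Δ0=010101 Δ1=010001 | 1Δ
t=4: Δ0=010001 Δ1=010101 Δ2=000111 Δ3=001110 Δ4=101110 Δ5=100110 | 5Δ
t=5: Δ0=100110 Δ1=100010 | 1Δ
t=6: Δ0=100010 Δ1=100110 Δ2=100100 Δ3=001101 Δ4=100101 Δ5=101101 | 5Δ
t=7: Δ0=101101 Δ1=101001 | 1Δ
t=8: Δ0=101001 Δ1=101101 Δ2=111111 Δ3=110110 Δ4=010110 Δ5=011110 | 5Δ
t=9: Δ0=011110 Δ1=011010 | 1Δ
t=10: Δ0=011010 Δ1=011110 Δ2=011100 Δ3=110101 Δ4=011101 Δ5=010101 | 5Δ
t=11: Δ0=010101 Δ1=010001 | 1Δ
t=12: Δ0=010001 Δ1=010101 Δ2=000111 Δ3=001110 Δ4=101110 Δ5=100110 | 5Δ
t=13: Δ0=100110 Δ1=100010 | 1Δ
t=14: Δ0=100010 Δ1=100110 Δ2=100100 Δ3=001101 Δ4=100101 Δ5=101101 | 5Δ
t=15: Δ0=101101 Δ1=101001 | 1Δ
t=16: Δ0=101001 Δ1=101101 Δ2=111111 Δ3=110110 Δ4=010110 Δ5=011110 | 5Δ
t=17: Δ0=011110 Δ1=011010 | 1Δ
t=18: Δ0=011010 Δ1=011110 Δ2=011100 Δ3=110101 Δ4=011101 Δ5=010101 | 5Δ
t=19: Δ0=010101 Δ1=010001 | 1Δ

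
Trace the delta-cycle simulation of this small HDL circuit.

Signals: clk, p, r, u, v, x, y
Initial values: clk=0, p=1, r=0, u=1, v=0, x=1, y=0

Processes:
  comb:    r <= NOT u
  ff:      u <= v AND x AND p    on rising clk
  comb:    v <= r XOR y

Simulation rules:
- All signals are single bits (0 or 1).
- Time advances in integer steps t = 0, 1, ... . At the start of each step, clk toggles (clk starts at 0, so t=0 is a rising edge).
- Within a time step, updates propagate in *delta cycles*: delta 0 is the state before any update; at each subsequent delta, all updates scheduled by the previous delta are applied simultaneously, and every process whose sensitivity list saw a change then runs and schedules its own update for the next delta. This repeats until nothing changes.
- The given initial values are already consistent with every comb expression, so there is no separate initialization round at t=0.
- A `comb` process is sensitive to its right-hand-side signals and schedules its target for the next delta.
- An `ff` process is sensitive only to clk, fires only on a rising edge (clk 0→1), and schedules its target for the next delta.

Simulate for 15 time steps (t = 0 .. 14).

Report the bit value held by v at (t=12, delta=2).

0

t=0 Δ0: p=1 r=0 u=1 y=0 v=0 clk=0 x=1
  Δ1: clk:0→1
  Δ2: u:1→0
  Δ3: r:0→1
  Δ4: v:0→1
  (4Δ to stable)
t=1 Δ0: p=1 r=1 u=0 y=0 v=1 clk=1 x=1
  Δ1: clk:1→0
  (1Δ to stable)
t=2 Δ0: p=1 r=1 u=0 y=0 v=1 clk=0 x=1
  Δ1: clk:0→1
  Δ2: u:0→1
  Δ3: r:1→0
  Δ4: v:1→0
  (4Δ to stable)
t=3 Δ0: p=1 r=0 u=1 y=0 v=0 clk=1 x=1
  Δ1: clk:1→0
  (1Δ to stable)
t=4 Δ0: p=1 r=0 u=1 y=0 v=0 clk=0 x=1
  Δ1: clk:0→1
  Δ2: u:1→0
  Δ3: r:0→1
  Δ4: v:0→1
  (4Δ to stable)
t=5 Δ0: p=1 r=1 u=0 y=0 v=1 clk=1 x=1
  Δ1: clk:1→0
  (1Δ to stable)
t=6 Δ0: p=1 r=1 u=0 y=0 v=1 clk=0 x=1
  Δ1: clk:0→1
  Δ2: u:0→1
  Δ3: r:1→0
  Δ4: v:1→0
  (4Δ to stable)
t=7 Δ0: p=1 r=0 u=1 y=0 v=0 clk=1 x=1
  Δ1: clk:1→0
  (1Δ to stable)
t=8 Δ0: p=1 r=0 u=1 y=0 v=0 clk=0 x=1
  Δ1: clk:0→1
  Δ2: u:1→0
  Δ3: r:0→1
  Δ4: v:0→1
  (4Δ to stable)
t=9 Δ0: p=1 r=1 u=0 y=0 v=1 clk=1 x=1
  Δ1: clk:1→0
  (1Δ to stable)
t=10 Δ0: p=1 r=1 u=0 y=0 v=1 clk=0 x=1
  Δ1: clk:0→1
  Δ2: u:0→1
  Δ3: r:1→0
  Δ4: v:1→0
  (4Δ to stable)
t=11 Δ0: p=1 r=0 u=1 y=0 v=0 clk=1 x=1
  Δ1: clk:1→0
  (1Δ to stable)
t=12 Δ0: p=1 r=0 u=1 y=0 v=0 clk=0 x=1
  Δ1: clk:0→1
  Δ2: u:1→0
  Δ3: r:0→1
  Δ4: v:0→1
  (4Δ to stable)
t=13 Δ0: p=1 r=1 u=0 y=0 v=1 clk=1 x=1
  Δ1: clk:1→0
  (1Δ to stable)
t=14 Δ0: p=1 r=1 u=0 y=0 v=1 clk=0 x=1
  Δ1: clk:0→1
  Δ2: u:0→1
  Δ3: r:1→0
  Δ4: v:1→0
  (4Δ to stable)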